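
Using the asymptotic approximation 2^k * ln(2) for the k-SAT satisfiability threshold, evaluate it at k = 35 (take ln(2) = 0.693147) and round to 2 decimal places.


Using the asymptotic formula: threshold ~ 2^k * ln(2).
2^35 = 34359738368.
34359738368 * 0.693147 = 23816349570.56.

23816349570.56


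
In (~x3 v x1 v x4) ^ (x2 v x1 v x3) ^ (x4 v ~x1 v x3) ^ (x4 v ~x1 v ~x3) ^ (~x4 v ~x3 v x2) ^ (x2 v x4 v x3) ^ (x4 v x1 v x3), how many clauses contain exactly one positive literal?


A definite clause has exactly one positive literal.
Clause 1: 2 positive -> not definite
Clause 2: 3 positive -> not definite
Clause 3: 2 positive -> not definite
Clause 4: 1 positive -> definite
Clause 5: 1 positive -> definite
Clause 6: 3 positive -> not definite
Clause 7: 3 positive -> not definite
Definite clause count = 2.

2


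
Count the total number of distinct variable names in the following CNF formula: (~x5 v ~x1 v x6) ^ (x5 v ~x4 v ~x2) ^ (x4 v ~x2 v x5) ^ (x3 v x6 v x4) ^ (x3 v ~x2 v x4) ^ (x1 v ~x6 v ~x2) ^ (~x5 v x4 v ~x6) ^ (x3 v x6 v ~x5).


Identify each distinct variable in the formula.
Variables found: x1, x2, x3, x4, x5, x6.
Total distinct variables = 6.

6


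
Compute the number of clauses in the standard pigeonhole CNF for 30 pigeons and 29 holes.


The PHP encoding has two parts:
1) At-least-one-hole clauses: 30 (one per pigeon, each with 29 literals).
2) At-most-one-pigeon-per-hole clauses: 29 holes * C(30,2) = 29 * 435 = 12615.
Total clauses = 30 + 12615 = 12645.

12645


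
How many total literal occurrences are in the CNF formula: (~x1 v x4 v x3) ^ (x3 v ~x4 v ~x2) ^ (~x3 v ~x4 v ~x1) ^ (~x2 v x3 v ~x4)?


Clause lengths: 3, 3, 3, 3.
Sum = 3 + 3 + 3 + 3 = 12.

12


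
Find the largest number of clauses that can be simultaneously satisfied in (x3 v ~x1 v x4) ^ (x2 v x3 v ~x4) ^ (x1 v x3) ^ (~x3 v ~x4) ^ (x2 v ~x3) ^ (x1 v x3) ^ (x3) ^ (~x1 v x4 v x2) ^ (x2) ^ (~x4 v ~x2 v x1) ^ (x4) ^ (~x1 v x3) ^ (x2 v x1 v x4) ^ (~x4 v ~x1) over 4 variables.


Enumerate all 16 truth assignments.
For each, count how many of the 14 clauses are satisfied.
The formula is not fully satisfiable, so the maximum is below 14.
Maximum simultaneously satisfiable clauses = 13.

13


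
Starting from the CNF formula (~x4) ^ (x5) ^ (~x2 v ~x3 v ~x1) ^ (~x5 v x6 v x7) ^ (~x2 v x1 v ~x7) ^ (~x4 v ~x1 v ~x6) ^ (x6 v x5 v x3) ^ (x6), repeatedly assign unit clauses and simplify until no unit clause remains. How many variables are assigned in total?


Unit propagation repeatedly assigns the literal in any unit clause, then simplifies.
Assignments in order: x4 = F, x5 = T, x6 = T.
No further unit clauses remain.
Total variables assigned = 3.

3


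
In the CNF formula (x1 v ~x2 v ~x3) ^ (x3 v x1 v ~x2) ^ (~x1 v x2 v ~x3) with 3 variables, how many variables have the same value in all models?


Find all satisfying assignments: 5 model(s).
Check which variables have the same value in every model.
No variable is fixed across all models.
Backbone size = 0.

0


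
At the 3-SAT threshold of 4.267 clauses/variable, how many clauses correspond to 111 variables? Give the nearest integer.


The 3-SAT phase transition occurs at approximately 4.267 clauses per variable.
m = 4.267 * 111 = 473.637.
Rounded to nearest integer: 474.

474


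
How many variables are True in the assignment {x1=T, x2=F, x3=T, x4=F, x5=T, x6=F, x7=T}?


The weight is the number of variables assigned True.
True variables: x1, x3, x5, x7.
Weight = 4.

4


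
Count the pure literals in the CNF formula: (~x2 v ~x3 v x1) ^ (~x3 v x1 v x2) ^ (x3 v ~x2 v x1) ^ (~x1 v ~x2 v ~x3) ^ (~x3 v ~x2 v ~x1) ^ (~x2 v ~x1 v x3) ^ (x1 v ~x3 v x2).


A pure literal appears in only one polarity across all clauses.
No pure literals found.
Count = 0.

0


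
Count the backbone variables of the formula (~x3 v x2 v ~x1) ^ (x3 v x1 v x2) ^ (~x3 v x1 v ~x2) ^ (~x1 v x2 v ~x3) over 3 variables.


Find all satisfying assignments: 5 model(s).
Check which variables have the same value in every model.
No variable is fixed across all models.
Backbone size = 0.

0


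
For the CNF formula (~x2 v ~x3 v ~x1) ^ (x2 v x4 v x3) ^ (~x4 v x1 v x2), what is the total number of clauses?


Each group enclosed in parentheses joined by ^ is one clause.
Counting the conjuncts: 3 clauses.

3


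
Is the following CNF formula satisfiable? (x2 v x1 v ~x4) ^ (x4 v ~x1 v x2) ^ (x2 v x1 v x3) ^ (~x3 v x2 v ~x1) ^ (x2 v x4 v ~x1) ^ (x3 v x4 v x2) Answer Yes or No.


Check all 16 possible truth assignments.
Number of satisfying assignments found: 10.
The formula is satisfiable.

Yes


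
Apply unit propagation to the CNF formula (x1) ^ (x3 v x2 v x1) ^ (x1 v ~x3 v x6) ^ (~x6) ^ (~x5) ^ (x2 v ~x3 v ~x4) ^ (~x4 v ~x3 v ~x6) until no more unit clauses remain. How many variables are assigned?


Unit propagation repeatedly assigns the literal in any unit clause, then simplifies.
Assignments in order: x1 = T, x6 = F, x5 = F.
No further unit clauses remain.
Total variables assigned = 3.

3


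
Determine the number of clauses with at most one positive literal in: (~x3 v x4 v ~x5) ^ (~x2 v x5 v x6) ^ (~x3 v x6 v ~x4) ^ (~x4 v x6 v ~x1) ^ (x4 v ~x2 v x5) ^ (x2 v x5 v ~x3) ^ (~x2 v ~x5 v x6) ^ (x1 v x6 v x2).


A Horn clause has at most one positive literal.
Clause 1: 1 positive lit(s) -> Horn
Clause 2: 2 positive lit(s) -> not Horn
Clause 3: 1 positive lit(s) -> Horn
Clause 4: 1 positive lit(s) -> Horn
Clause 5: 2 positive lit(s) -> not Horn
Clause 6: 2 positive lit(s) -> not Horn
Clause 7: 1 positive lit(s) -> Horn
Clause 8: 3 positive lit(s) -> not Horn
Total Horn clauses = 4.

4


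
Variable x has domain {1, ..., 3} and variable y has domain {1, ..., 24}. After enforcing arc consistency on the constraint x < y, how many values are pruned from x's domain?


For the constraint x < y, x needs a supporting value in y's domain.
x can be at most 23 (one less than y's maximum).
Valid x values from domain: 3 out of 3.
Pruned = 3 - 3 = 0.

0


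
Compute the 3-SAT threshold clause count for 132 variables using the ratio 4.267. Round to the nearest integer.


The 3-SAT phase transition occurs at approximately 4.267 clauses per variable.
m = 4.267 * 132 = 563.244.
Rounded to nearest integer: 563.

563


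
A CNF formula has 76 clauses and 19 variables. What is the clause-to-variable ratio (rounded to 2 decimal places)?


Clause-to-variable ratio = clauses / variables.
76 / 19 = 4.0.

4.0


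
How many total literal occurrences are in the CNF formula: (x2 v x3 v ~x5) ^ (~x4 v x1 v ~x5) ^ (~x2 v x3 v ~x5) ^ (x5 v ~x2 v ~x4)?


Clause lengths: 3, 3, 3, 3.
Sum = 3 + 3 + 3 + 3 = 12.

12


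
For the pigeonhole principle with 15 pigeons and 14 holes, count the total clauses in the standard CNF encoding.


The PHP encoding has two parts:
1) At-least-one-hole clauses: 15 (one per pigeon, each with 14 literals).
2) At-most-one-pigeon-per-hole clauses: 14 holes * C(15,2) = 14 * 105 = 1470.
Total clauses = 15 + 1470 = 1485.

1485


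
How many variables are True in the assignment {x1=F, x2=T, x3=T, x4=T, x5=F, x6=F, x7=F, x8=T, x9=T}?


The weight is the number of variables assigned True.
True variables: x2, x3, x4, x8, x9.
Weight = 5.

5


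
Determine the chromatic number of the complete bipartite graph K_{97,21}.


K_{97,21} is bipartite by definition: the two parts are independent sets, with every edge crossing between them.
Color all vertices in one part with color 1 and all vertices in the other part with color 2.
Since the graph has at least one edge, one color does not suffice.
Chromatic number = 2.

2


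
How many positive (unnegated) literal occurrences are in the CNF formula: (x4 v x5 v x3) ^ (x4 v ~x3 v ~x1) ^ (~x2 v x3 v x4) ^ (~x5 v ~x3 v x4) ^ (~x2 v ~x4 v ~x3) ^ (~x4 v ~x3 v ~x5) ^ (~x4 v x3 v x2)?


Scan each clause for unnegated literals.
Clause 1: 3 positive; Clause 2: 1 positive; Clause 3: 2 positive; Clause 4: 1 positive; Clause 5: 0 positive; Clause 6: 0 positive; Clause 7: 2 positive.
Total positive literal occurrences = 9.

9


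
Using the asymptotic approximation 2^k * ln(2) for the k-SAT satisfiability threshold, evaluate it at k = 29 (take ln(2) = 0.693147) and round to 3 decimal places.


Using the asymptotic formula: threshold ~ 2^k * ln(2).
2^29 = 536870912.
536870912 * 0.693147 = 372130462.04.

372130462.04


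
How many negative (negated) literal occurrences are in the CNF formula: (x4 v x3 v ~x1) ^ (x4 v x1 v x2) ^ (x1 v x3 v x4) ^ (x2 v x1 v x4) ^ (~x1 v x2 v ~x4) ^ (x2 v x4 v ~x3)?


Scan each clause for negated literals.
Clause 1: 1 negative; Clause 2: 0 negative; Clause 3: 0 negative; Clause 4: 0 negative; Clause 5: 2 negative; Clause 6: 1 negative.
Total negative literal occurrences = 4.

4


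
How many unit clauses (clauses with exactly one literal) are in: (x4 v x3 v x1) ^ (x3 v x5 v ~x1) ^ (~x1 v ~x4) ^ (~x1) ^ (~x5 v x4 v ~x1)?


A unit clause contains exactly one literal.
Unit clauses found: (~x1).
Count = 1.

1


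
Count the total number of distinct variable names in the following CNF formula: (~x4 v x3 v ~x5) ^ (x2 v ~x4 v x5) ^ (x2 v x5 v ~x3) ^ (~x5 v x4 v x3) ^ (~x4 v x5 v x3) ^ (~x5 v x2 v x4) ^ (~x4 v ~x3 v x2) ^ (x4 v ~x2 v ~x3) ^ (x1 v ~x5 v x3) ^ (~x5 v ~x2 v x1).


Identify each distinct variable in the formula.
Variables found: x1, x2, x3, x4, x5.
Total distinct variables = 5.

5


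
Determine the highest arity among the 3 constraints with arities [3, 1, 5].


The arities are: 3, 1, 5.
Scan for the maximum value.
Maximum arity = 5.

5


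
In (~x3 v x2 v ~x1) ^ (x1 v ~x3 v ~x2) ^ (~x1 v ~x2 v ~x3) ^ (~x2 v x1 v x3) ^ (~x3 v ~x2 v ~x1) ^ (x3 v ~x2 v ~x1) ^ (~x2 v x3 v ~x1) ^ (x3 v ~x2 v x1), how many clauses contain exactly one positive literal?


A definite clause has exactly one positive literal.
Clause 1: 1 positive -> definite
Clause 2: 1 positive -> definite
Clause 3: 0 positive -> not definite
Clause 4: 2 positive -> not definite
Clause 5: 0 positive -> not definite
Clause 6: 1 positive -> definite
Clause 7: 1 positive -> definite
Clause 8: 2 positive -> not definite
Definite clause count = 4.

4


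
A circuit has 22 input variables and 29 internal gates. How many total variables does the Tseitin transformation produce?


The Tseitin transformation introduces one auxiliary variable per gate.
Total variables = inputs + gates = 22 + 29 = 51.

51


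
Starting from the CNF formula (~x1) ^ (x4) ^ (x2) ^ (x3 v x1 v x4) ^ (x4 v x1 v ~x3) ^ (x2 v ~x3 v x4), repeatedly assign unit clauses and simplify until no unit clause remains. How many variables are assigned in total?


Unit propagation repeatedly assigns the literal in any unit clause, then simplifies.
Assignments in order: x1 = F, x4 = T, x2 = T.
No further unit clauses remain.
Total variables assigned = 3.

3


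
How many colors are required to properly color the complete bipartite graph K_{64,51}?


K_{64,51} is bipartite by definition: the two parts are independent sets, with every edge crossing between them.
Color all vertices in one part with color 1 and all vertices in the other part with color 2.
Since the graph has at least one edge, one color does not suffice.
Chromatic number = 2.

2


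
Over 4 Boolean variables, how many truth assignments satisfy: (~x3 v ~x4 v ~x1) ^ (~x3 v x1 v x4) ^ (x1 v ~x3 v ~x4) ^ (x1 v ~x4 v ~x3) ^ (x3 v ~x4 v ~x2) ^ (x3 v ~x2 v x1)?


Enumerate all 16 truth assignments over 4 variables.
Test each against every clause.
Satisfying assignments found: 7.

7


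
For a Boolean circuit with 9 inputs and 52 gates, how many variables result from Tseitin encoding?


The Tseitin transformation introduces one auxiliary variable per gate.
Total variables = inputs + gates = 9 + 52 = 61.

61


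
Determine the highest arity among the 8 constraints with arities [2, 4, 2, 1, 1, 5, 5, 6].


The arities are: 2, 4, 2, 1, 1, 5, 5, 6.
Scan for the maximum value.
Maximum arity = 6.

6


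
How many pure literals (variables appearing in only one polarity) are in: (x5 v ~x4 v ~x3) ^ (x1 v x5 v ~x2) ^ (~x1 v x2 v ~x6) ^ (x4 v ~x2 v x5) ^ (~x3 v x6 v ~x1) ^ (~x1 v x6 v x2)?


A pure literal appears in only one polarity across all clauses.
Pure literals: x3 (negative only), x5 (positive only).
Count = 2.

2


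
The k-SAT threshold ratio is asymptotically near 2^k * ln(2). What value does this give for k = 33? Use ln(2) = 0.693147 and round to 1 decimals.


Using the asymptotic formula: threshold ~ 2^k * ln(2).
2^33 = 8589934592.
8589934592 * 0.693147 = 5954087392.6.

5954087392.6


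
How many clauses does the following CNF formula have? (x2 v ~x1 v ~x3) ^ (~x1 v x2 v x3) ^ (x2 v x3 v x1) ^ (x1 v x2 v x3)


Each group enclosed in parentheses joined by ^ is one clause.
Counting the conjuncts: 4 clauses.

4


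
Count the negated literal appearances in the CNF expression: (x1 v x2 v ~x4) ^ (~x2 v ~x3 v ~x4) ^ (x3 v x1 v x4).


Scan each clause for negated literals.
Clause 1: 1 negative; Clause 2: 3 negative; Clause 3: 0 negative.
Total negative literal occurrences = 4.

4


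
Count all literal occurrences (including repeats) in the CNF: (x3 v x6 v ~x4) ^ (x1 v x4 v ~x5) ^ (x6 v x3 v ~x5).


Clause lengths: 3, 3, 3.
Sum = 3 + 3 + 3 = 9.

9


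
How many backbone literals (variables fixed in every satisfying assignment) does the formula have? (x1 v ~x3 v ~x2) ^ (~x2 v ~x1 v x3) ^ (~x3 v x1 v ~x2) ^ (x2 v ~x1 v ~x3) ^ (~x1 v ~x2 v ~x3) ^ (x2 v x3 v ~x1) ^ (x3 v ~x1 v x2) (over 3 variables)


Find all satisfying assignments: 3 model(s).
Check which variables have the same value in every model.
Fixed variables: x1=F.
Backbone size = 1.

1


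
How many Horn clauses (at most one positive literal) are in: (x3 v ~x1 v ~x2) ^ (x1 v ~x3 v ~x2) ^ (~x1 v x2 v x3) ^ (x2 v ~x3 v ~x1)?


A Horn clause has at most one positive literal.
Clause 1: 1 positive lit(s) -> Horn
Clause 2: 1 positive lit(s) -> Horn
Clause 3: 2 positive lit(s) -> not Horn
Clause 4: 1 positive lit(s) -> Horn
Total Horn clauses = 3.

3


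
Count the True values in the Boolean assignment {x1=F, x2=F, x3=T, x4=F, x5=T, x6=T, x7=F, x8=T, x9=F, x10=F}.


The weight is the number of variables assigned True.
True variables: x3, x5, x6, x8.
Weight = 4.

4


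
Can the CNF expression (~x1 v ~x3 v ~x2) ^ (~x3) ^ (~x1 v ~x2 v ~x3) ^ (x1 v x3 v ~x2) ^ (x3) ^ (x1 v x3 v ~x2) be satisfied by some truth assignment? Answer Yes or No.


Check all 8 possible truth assignments.
Number of satisfying assignments found: 0.
The formula is unsatisfiable.

No


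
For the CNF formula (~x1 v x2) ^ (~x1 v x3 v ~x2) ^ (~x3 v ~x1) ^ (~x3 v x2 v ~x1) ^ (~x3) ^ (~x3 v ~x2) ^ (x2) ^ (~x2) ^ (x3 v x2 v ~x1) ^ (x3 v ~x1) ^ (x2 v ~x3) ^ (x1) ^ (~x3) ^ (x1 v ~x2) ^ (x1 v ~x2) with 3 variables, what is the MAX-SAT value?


Enumerate all 8 truth assignments.
For each, count how many of the 15 clauses are satisfied.
The formula is not fully satisfiable, so the maximum is below 15.
Maximum simultaneously satisfiable clauses = 13.

13


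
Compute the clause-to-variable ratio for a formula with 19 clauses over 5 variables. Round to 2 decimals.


Clause-to-variable ratio = clauses / variables.
19 / 5 = 3.8.

3.8


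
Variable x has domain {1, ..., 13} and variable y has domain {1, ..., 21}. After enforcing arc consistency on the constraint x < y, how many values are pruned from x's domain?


For the constraint x < y, x needs a supporting value in y's domain.
x can be at most 20 (one less than y's maximum).
Valid x values from domain: 13 out of 13.
Pruned = 13 - 13 = 0.

0


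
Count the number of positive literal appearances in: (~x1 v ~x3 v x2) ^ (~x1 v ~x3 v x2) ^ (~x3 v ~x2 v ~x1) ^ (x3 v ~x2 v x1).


Scan each clause for unnegated literals.
Clause 1: 1 positive; Clause 2: 1 positive; Clause 3: 0 positive; Clause 4: 2 positive.
Total positive literal occurrences = 4.

4


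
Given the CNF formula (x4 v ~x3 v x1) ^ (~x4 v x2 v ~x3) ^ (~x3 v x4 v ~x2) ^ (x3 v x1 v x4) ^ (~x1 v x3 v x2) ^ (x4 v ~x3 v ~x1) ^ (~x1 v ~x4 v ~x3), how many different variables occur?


Identify each distinct variable in the formula.
Variables found: x1, x2, x3, x4.
Total distinct variables = 4.

4


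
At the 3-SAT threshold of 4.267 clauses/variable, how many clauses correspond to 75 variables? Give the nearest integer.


The 3-SAT phase transition occurs at approximately 4.267 clauses per variable.
m = 4.267 * 75 = 320.025.
Rounded to nearest integer: 320.

320


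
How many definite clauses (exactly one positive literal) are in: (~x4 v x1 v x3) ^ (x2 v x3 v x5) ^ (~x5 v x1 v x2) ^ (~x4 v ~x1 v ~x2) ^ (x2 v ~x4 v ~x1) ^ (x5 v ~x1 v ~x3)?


A definite clause has exactly one positive literal.
Clause 1: 2 positive -> not definite
Clause 2: 3 positive -> not definite
Clause 3: 2 positive -> not definite
Clause 4: 0 positive -> not definite
Clause 5: 1 positive -> definite
Clause 6: 1 positive -> definite
Definite clause count = 2.

2


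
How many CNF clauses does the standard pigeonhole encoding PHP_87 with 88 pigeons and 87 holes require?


The PHP encoding has two parts:
1) At-least-one-hole clauses: 88 (one per pigeon, each with 87 literals).
2) At-most-one-pigeon-per-hole clauses: 87 holes * C(88,2) = 87 * 3828 = 333036.
Total clauses = 88 + 333036 = 333124.

333124


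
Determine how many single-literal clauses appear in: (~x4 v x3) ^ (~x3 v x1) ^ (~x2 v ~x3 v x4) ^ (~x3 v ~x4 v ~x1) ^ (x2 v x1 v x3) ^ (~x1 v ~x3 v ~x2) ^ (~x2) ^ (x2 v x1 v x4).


A unit clause contains exactly one literal.
Unit clauses found: (~x2).
Count = 1.

1


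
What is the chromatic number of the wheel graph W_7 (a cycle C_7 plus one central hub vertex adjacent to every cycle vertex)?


W_7 consists of the cycle C_7 together with a hub vertex adjacent to every cycle vertex.
The cycle C_7 needs 3 colors (odd cycle -> 3).
The hub is adjacent to every cycle vertex, so it must receive a new color distinct from all of them.
Chromatic number = 3 + 1 = 4.

4


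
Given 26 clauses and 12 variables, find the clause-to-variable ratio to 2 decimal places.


Clause-to-variable ratio = clauses / variables.
26 / 12 = 2.17.

2.17


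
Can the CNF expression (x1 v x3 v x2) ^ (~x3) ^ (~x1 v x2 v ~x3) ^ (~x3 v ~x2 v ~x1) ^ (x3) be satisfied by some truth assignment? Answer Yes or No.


Check all 8 possible truth assignments.
Number of satisfying assignments found: 0.
The formula is unsatisfiable.

No


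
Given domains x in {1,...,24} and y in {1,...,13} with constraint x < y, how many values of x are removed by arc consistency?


For the constraint x < y, x needs a supporting value in y's domain.
x can be at most 12 (one less than y's maximum).
Valid x values from domain: 12 out of 24.
Pruned = 24 - 12 = 12.

12


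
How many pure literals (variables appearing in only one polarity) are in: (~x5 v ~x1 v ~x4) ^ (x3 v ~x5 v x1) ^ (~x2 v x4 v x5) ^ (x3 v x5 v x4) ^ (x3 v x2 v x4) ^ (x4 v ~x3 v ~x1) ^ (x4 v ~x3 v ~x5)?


A pure literal appears in only one polarity across all clauses.
No pure literals found.
Count = 0.

0


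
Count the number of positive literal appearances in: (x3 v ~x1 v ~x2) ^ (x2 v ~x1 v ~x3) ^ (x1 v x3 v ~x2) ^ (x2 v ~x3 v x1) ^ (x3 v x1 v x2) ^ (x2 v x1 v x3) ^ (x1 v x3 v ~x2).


Scan each clause for unnegated literals.
Clause 1: 1 positive; Clause 2: 1 positive; Clause 3: 2 positive; Clause 4: 2 positive; Clause 5: 3 positive; Clause 6: 3 positive; Clause 7: 2 positive.
Total positive literal occurrences = 14.

14


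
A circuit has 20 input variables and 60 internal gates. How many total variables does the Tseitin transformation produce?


The Tseitin transformation introduces one auxiliary variable per gate.
Total variables = inputs + gates = 20 + 60 = 80.

80


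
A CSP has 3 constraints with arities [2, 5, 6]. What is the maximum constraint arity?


The arities are: 2, 5, 6.
Scan for the maximum value.
Maximum arity = 6.

6


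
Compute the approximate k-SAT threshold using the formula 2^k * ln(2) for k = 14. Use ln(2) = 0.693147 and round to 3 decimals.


Using the asymptotic formula: threshold ~ 2^k * ln(2).
2^14 = 16384.
16384 * 0.693147 = 11356.52.

11356.52


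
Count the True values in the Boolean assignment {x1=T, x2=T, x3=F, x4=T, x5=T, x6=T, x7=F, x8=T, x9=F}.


The weight is the number of variables assigned True.
True variables: x1, x2, x4, x5, x6, x8.
Weight = 6.

6


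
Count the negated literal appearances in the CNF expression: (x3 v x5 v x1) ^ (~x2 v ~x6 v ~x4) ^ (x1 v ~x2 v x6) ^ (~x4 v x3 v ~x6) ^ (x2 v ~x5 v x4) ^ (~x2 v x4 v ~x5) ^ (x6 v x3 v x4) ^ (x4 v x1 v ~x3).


Scan each clause for negated literals.
Clause 1: 0 negative; Clause 2: 3 negative; Clause 3: 1 negative; Clause 4: 2 negative; Clause 5: 1 negative; Clause 6: 2 negative; Clause 7: 0 negative; Clause 8: 1 negative.
Total negative literal occurrences = 10.

10


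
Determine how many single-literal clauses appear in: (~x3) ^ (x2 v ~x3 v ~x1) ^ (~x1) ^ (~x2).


A unit clause contains exactly one literal.
Unit clauses found: (~x3), (~x1), (~x2).
Count = 3.

3


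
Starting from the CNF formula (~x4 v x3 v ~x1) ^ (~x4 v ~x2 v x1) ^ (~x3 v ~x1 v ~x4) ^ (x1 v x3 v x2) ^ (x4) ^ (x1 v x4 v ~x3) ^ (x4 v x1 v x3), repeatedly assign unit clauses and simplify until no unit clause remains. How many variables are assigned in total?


Unit propagation repeatedly assigns the literal in any unit clause, then simplifies.
Assignments in order: x4 = T.
No further unit clauses remain.
Total variables assigned = 1.

1


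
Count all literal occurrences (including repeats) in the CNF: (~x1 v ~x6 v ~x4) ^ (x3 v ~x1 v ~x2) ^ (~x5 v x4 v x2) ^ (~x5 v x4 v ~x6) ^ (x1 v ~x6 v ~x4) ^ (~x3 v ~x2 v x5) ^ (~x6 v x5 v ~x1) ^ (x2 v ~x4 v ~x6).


Clause lengths: 3, 3, 3, 3, 3, 3, 3, 3.
Sum = 3 + 3 + 3 + 3 + 3 + 3 + 3 + 3 = 24.

24


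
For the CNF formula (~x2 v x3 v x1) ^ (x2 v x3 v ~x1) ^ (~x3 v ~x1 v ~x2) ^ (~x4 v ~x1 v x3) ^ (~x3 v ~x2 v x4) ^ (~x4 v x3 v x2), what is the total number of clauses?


Each group enclosed in parentheses joined by ^ is one clause.
Counting the conjuncts: 6 clauses.

6


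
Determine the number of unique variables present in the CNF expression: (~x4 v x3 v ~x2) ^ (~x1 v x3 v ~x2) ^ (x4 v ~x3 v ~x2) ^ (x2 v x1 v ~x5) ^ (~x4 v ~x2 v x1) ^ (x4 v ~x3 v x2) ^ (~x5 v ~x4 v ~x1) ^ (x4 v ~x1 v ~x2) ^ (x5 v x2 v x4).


Identify each distinct variable in the formula.
Variables found: x1, x2, x3, x4, x5.
Total distinct variables = 5.

5


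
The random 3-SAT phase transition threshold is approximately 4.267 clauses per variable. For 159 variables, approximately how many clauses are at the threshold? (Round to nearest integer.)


The 3-SAT phase transition occurs at approximately 4.267 clauses per variable.
m = 4.267 * 159 = 678.453.
Rounded to nearest integer: 678.

678


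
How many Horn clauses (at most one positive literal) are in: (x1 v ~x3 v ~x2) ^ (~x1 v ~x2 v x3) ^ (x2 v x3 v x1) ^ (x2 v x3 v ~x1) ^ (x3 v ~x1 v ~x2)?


A Horn clause has at most one positive literal.
Clause 1: 1 positive lit(s) -> Horn
Clause 2: 1 positive lit(s) -> Horn
Clause 3: 3 positive lit(s) -> not Horn
Clause 4: 2 positive lit(s) -> not Horn
Clause 5: 1 positive lit(s) -> Horn
Total Horn clauses = 3.

3


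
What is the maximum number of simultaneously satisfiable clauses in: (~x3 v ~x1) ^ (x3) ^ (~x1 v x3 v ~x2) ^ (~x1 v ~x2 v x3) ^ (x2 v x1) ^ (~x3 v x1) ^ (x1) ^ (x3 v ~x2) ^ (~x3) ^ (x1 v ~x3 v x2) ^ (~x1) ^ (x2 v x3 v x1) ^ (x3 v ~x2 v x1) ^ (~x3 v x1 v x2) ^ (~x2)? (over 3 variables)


Enumerate all 8 truth assignments.
For each, count how many of the 15 clauses are satisfied.
The formula is not fully satisfiable, so the maximum is below 15.
Maximum simultaneously satisfiable clauses = 13.

13


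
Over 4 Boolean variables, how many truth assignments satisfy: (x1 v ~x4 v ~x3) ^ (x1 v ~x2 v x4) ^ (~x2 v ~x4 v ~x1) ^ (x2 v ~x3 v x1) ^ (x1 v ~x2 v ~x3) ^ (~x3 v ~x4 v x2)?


Enumerate all 16 truth assignments over 4 variables.
Test each against every clause.
Satisfying assignments found: 8.

8


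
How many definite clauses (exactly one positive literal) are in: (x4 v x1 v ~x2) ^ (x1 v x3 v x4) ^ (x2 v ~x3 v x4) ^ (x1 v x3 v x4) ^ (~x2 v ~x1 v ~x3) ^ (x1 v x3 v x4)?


A definite clause has exactly one positive literal.
Clause 1: 2 positive -> not definite
Clause 2: 3 positive -> not definite
Clause 3: 2 positive -> not definite
Clause 4: 3 positive -> not definite
Clause 5: 0 positive -> not definite
Clause 6: 3 positive -> not definite
Definite clause count = 0.

0


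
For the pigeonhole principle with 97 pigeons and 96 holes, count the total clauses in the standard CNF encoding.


The PHP encoding has two parts:
1) At-least-one-hole clauses: 97 (one per pigeon, each with 96 literals).
2) At-most-one-pigeon-per-hole clauses: 96 holes * C(97,2) = 96 * 4656 = 446976.
Total clauses = 97 + 446976 = 447073.

447073


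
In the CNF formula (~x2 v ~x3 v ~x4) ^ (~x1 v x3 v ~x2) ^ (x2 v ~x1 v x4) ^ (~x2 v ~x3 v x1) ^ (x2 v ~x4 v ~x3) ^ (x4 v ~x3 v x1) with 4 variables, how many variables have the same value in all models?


Find all satisfying assignments: 6 model(s).
Check which variables have the same value in every model.
No variable is fixed across all models.
Backbone size = 0.

0


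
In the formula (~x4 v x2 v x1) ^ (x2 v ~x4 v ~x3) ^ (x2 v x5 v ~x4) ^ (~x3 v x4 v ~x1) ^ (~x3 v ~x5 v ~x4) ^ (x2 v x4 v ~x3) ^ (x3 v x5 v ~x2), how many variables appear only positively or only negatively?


A pure literal appears in only one polarity across all clauses.
No pure literals found.
Count = 0.

0


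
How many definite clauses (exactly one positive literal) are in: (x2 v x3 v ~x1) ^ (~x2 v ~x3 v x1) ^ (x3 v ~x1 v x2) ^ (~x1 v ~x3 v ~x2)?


A definite clause has exactly one positive literal.
Clause 1: 2 positive -> not definite
Clause 2: 1 positive -> definite
Clause 3: 2 positive -> not definite
Clause 4: 0 positive -> not definite
Definite clause count = 1.

1


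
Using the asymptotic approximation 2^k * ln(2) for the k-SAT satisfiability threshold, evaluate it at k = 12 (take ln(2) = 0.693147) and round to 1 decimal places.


Using the asymptotic formula: threshold ~ 2^k * ln(2).
2^12 = 4096.
4096 * 0.693147 = 2839.1.

2839.1


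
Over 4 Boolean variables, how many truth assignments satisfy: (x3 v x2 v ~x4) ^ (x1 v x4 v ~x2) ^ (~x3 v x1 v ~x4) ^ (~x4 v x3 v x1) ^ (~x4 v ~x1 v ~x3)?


Enumerate all 16 truth assignments over 4 variables.
Test each against every clause.
Satisfying assignments found: 7.

7


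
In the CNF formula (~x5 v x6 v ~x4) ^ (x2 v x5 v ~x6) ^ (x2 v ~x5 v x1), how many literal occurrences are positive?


Scan each clause for unnegated literals.
Clause 1: 1 positive; Clause 2: 2 positive; Clause 3: 2 positive.
Total positive literal occurrences = 5.

5


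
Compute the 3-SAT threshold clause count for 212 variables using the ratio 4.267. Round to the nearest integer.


The 3-SAT phase transition occurs at approximately 4.267 clauses per variable.
m = 4.267 * 212 = 904.604.
Rounded to nearest integer: 905.

905


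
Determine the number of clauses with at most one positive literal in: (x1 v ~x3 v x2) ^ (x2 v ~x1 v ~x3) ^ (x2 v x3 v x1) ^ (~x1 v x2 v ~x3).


A Horn clause has at most one positive literal.
Clause 1: 2 positive lit(s) -> not Horn
Clause 2: 1 positive lit(s) -> Horn
Clause 3: 3 positive lit(s) -> not Horn
Clause 4: 1 positive lit(s) -> Horn
Total Horn clauses = 2.

2


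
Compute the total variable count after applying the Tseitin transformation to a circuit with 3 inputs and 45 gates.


The Tseitin transformation introduces one auxiliary variable per gate.
Total variables = inputs + gates = 3 + 45 = 48.

48


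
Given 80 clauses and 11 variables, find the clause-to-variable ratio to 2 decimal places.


Clause-to-variable ratio = clauses / variables.
80 / 11 = 7.27.

7.27


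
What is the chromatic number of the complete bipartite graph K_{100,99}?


K_{100,99} is bipartite by definition: the two parts are independent sets, with every edge crossing between them.
Color all vertices in one part with color 1 and all vertices in the other part with color 2.
Since the graph has at least one edge, one color does not suffice.
Chromatic number = 2.

2


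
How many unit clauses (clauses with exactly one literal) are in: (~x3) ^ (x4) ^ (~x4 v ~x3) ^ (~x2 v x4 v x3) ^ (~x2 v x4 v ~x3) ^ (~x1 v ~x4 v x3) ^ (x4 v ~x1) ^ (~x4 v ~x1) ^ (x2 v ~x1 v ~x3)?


A unit clause contains exactly one literal.
Unit clauses found: (~x3), (x4).
Count = 2.

2


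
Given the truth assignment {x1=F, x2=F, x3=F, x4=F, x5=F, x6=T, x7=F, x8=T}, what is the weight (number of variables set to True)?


The weight is the number of variables assigned True.
True variables: x6, x8.
Weight = 2.

2


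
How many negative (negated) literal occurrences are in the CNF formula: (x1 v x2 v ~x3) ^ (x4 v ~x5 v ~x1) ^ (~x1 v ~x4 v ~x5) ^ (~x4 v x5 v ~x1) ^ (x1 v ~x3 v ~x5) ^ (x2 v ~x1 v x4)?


Scan each clause for negated literals.
Clause 1: 1 negative; Clause 2: 2 negative; Clause 3: 3 negative; Clause 4: 2 negative; Clause 5: 2 negative; Clause 6: 1 negative.
Total negative literal occurrences = 11.

11


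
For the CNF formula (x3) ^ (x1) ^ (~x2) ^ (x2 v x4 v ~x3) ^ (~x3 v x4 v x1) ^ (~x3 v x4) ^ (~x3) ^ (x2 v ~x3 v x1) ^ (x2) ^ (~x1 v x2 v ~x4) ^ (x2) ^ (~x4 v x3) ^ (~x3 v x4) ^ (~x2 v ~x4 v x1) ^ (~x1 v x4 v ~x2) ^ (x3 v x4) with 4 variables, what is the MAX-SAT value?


Enumerate all 16 truth assignments.
For each, count how many of the 16 clauses are satisfied.
The formula is not fully satisfiable, so the maximum is below 16.
Maximum simultaneously satisfiable clauses = 14.

14


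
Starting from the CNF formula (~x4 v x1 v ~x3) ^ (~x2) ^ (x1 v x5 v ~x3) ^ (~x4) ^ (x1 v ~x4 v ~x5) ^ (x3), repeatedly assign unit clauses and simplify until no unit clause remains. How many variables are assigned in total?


Unit propagation repeatedly assigns the literal in any unit clause, then simplifies.
Assignments in order: x2 = F, x4 = F, x3 = T.
No further unit clauses remain.
Total variables assigned = 3.

3


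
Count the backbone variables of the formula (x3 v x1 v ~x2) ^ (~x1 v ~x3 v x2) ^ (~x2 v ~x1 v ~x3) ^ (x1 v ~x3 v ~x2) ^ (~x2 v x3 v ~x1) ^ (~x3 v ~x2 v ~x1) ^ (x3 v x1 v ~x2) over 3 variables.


Find all satisfying assignments: 3 model(s).
Check which variables have the same value in every model.
Fixed variables: x2=F.
Backbone size = 1.

1


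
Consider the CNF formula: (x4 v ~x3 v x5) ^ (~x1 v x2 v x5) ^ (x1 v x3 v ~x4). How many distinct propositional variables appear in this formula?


Identify each distinct variable in the formula.
Variables found: x1, x2, x3, x4, x5.
Total distinct variables = 5.

5


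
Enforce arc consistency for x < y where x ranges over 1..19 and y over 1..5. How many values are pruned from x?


For the constraint x < y, x needs a supporting value in y's domain.
x can be at most 4 (one less than y's maximum).
Valid x values from domain: 4 out of 19.
Pruned = 19 - 4 = 15.

15


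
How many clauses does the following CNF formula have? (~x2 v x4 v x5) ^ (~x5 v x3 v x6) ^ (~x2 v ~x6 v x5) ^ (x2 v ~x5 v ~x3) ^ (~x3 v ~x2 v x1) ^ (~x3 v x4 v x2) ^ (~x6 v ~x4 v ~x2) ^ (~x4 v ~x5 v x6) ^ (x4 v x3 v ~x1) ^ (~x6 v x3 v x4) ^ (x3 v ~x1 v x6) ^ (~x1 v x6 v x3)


Each group enclosed in parentheses joined by ^ is one clause.
Counting the conjuncts: 12 clauses.

12


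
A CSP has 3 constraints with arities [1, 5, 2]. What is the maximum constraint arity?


The arities are: 1, 5, 2.
Scan for the maximum value.
Maximum arity = 5.

5


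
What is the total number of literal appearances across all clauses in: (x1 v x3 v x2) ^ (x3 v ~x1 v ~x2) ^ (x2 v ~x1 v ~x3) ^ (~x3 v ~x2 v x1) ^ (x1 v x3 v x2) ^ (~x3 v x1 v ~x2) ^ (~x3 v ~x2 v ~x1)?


Clause lengths: 3, 3, 3, 3, 3, 3, 3.
Sum = 3 + 3 + 3 + 3 + 3 + 3 + 3 = 21.

21


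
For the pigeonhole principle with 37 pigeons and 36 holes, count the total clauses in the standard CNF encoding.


The PHP encoding has two parts:
1) At-least-one-hole clauses: 37 (one per pigeon, each with 36 literals).
2) At-most-one-pigeon-per-hole clauses: 36 holes * C(37,2) = 36 * 666 = 23976.
Total clauses = 37 + 23976 = 24013.

24013


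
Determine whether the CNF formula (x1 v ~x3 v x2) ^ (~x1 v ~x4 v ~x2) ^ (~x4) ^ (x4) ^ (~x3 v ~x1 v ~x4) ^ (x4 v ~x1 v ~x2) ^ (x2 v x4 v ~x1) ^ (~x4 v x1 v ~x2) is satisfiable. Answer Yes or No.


Check all 16 possible truth assignments.
Number of satisfying assignments found: 0.
The formula is unsatisfiable.

No


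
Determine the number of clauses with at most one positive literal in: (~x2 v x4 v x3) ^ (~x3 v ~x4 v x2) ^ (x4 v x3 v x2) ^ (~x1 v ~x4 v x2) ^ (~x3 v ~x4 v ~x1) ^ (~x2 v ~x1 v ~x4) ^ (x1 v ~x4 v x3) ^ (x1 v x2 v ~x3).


A Horn clause has at most one positive literal.
Clause 1: 2 positive lit(s) -> not Horn
Clause 2: 1 positive lit(s) -> Horn
Clause 3: 3 positive lit(s) -> not Horn
Clause 4: 1 positive lit(s) -> Horn
Clause 5: 0 positive lit(s) -> Horn
Clause 6: 0 positive lit(s) -> Horn
Clause 7: 2 positive lit(s) -> not Horn
Clause 8: 2 positive lit(s) -> not Horn
Total Horn clauses = 4.

4


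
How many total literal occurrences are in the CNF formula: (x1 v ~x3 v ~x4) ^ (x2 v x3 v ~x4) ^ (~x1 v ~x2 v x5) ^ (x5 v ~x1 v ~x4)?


Clause lengths: 3, 3, 3, 3.
Sum = 3 + 3 + 3 + 3 = 12.

12


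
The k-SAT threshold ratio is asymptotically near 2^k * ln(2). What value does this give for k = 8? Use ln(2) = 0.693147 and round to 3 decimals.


Using the asymptotic formula: threshold ~ 2^k * ln(2).
2^8 = 256.
256 * 0.693147 = 177.446.

177.446


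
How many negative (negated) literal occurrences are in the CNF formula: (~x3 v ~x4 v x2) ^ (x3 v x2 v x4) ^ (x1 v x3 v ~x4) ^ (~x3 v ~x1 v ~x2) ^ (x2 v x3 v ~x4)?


Scan each clause for negated literals.
Clause 1: 2 negative; Clause 2: 0 negative; Clause 3: 1 negative; Clause 4: 3 negative; Clause 5: 1 negative.
Total negative literal occurrences = 7.

7


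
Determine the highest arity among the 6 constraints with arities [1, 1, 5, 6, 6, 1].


The arities are: 1, 1, 5, 6, 6, 1.
Scan for the maximum value.
Maximum arity = 6.

6


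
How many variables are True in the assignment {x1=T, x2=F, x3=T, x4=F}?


The weight is the number of variables assigned True.
True variables: x1, x3.
Weight = 2.

2


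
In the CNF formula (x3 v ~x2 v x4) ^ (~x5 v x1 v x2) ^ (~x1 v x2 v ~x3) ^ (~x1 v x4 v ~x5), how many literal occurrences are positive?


Scan each clause for unnegated literals.
Clause 1: 2 positive; Clause 2: 2 positive; Clause 3: 1 positive; Clause 4: 1 positive.
Total positive literal occurrences = 6.

6


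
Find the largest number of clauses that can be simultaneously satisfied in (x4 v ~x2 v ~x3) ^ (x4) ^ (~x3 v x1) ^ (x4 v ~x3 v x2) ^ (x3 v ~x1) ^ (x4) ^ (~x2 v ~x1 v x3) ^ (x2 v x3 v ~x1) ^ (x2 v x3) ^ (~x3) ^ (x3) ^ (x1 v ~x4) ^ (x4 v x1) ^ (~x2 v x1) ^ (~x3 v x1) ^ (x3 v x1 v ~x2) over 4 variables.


Enumerate all 16 truth assignments.
For each, count how many of the 16 clauses are satisfied.
The formula is not fully satisfiable, so the maximum is below 16.
Maximum simultaneously satisfiable clauses = 15.

15


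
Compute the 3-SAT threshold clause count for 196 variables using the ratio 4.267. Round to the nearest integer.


The 3-SAT phase transition occurs at approximately 4.267 clauses per variable.
m = 4.267 * 196 = 836.332.
Rounded to nearest integer: 836.

836


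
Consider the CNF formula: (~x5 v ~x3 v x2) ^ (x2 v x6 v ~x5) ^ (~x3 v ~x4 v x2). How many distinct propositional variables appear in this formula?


Identify each distinct variable in the formula.
Variables found: x2, x3, x4, x5, x6.
Total distinct variables = 5.

5


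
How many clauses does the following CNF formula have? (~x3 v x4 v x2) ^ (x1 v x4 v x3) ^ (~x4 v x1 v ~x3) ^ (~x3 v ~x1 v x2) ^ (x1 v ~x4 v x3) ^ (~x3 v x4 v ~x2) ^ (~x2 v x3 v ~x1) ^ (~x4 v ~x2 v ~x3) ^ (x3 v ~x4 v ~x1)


Each group enclosed in parentheses joined by ^ is one clause.
Counting the conjuncts: 9 clauses.

9


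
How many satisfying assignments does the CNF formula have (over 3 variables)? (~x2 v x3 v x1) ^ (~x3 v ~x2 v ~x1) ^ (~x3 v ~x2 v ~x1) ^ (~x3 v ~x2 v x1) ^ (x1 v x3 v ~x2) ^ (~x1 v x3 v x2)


Enumerate all 8 truth assignments over 3 variables.
Test each against every clause.
Satisfying assignments found: 4.

4


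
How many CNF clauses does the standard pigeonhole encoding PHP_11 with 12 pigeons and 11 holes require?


The PHP encoding has two parts:
1) At-least-one-hole clauses: 12 (one per pigeon, each with 11 literals).
2) At-most-one-pigeon-per-hole clauses: 11 holes * C(12,2) = 11 * 66 = 726.
Total clauses = 12 + 726 = 738.

738


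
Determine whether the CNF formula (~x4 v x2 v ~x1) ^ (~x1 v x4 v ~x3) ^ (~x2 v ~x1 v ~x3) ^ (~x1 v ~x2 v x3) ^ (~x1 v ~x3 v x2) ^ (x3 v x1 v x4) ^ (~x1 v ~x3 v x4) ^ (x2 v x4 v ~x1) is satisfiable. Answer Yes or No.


Check all 16 possible truth assignments.
Number of satisfying assignments found: 6.
The formula is satisfiable.

Yes


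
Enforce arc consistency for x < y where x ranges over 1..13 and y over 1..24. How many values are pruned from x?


For the constraint x < y, x needs a supporting value in y's domain.
x can be at most 23 (one less than y's maximum).
Valid x values from domain: 13 out of 13.
Pruned = 13 - 13 = 0.

0


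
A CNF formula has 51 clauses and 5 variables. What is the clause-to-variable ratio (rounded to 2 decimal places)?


Clause-to-variable ratio = clauses / variables.
51 / 5 = 10.2.

10.2


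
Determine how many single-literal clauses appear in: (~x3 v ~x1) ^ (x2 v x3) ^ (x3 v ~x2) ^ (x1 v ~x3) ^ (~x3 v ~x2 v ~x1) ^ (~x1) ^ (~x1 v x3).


A unit clause contains exactly one literal.
Unit clauses found: (~x1).
Count = 1.

1


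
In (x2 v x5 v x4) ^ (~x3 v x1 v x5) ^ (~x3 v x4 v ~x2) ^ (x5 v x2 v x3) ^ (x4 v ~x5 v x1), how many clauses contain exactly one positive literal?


A definite clause has exactly one positive literal.
Clause 1: 3 positive -> not definite
Clause 2: 2 positive -> not definite
Clause 3: 1 positive -> definite
Clause 4: 3 positive -> not definite
Clause 5: 2 positive -> not definite
Definite clause count = 1.

1


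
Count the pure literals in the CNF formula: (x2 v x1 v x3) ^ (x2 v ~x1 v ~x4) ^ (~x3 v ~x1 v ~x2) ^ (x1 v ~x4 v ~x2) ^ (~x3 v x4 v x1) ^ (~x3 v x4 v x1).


A pure literal appears in only one polarity across all clauses.
No pure literals found.
Count = 0.

0


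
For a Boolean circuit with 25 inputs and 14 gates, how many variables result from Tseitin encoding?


The Tseitin transformation introduces one auxiliary variable per gate.
Total variables = inputs + gates = 25 + 14 = 39.

39


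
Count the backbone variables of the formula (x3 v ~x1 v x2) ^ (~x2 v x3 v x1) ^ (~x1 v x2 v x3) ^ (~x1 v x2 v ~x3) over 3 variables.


Find all satisfying assignments: 5 model(s).
Check which variables have the same value in every model.
No variable is fixed across all models.
Backbone size = 0.

0


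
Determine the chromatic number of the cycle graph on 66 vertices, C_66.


A cycle on an even number of vertices is bipartite: alternate two colors around the cycle.
Since 66 is even, two colors suffice, and at least two are needed because the graph has edges.
Chromatic number = 2.

2


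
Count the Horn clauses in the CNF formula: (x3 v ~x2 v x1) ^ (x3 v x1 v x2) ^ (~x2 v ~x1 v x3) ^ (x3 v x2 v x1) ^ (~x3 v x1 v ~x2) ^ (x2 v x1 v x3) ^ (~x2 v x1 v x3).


A Horn clause has at most one positive literal.
Clause 1: 2 positive lit(s) -> not Horn
Clause 2: 3 positive lit(s) -> not Horn
Clause 3: 1 positive lit(s) -> Horn
Clause 4: 3 positive lit(s) -> not Horn
Clause 5: 1 positive lit(s) -> Horn
Clause 6: 3 positive lit(s) -> not Horn
Clause 7: 2 positive lit(s) -> not Horn
Total Horn clauses = 2.

2
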